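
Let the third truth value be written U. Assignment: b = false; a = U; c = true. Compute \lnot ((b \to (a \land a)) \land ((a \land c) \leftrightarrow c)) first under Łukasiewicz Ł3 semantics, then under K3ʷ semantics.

In Łukasiewicz Ł3: a \land a = U \land U = U
b \to (a \land a) = false \to U = true
a \land c = U \land true = U
(a \land c) \leftrightarrow c = U \leftrightarrow true = U
(b \to (a \land a)) \land ((a \land c) \leftrightarrow c) = true \land U = U
\lnot ((b \to (a \land a)) \land ((a \land c) \leftrightarrow c)) = \lnot U = U
In K3ʷ: a \land a = U \land U = U
b \to (a \land a) = false \to U = U  [any arg is the third value ⇒ result is the third value]
a \land c = U \land true = U
(a \land c) \leftrightarrow c = U \leftrightarrow true = U
(b \to (a \land a)) \land ((a \land c) \leftrightarrow c) = U \land U = U
\lnot ((b \to (a \land a)) \land ((a \land c) \leftrightarrow c)) = \lnot U = U

U; U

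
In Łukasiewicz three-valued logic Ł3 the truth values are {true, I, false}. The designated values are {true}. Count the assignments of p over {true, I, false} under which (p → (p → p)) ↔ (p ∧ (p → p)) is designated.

1

p=true: true ✓
p=I: I ·
p=false: false ·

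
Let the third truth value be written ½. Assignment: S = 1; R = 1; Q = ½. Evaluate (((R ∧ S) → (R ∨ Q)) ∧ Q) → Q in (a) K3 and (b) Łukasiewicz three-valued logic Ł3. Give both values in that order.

In K3: R ∧ S = 1 ∧ 1 = 1
R ∨ Q = 1 ∨ ½ = 1
(R ∧ S) → (R ∨ Q) = 1 → 1 = 1
((R ∧ S) → (R ∨ Q)) ∧ Q = 1 ∧ ½ = ½
(((R ∧ S) → (R ∨ Q)) ∧ Q) → Q = ½ → ½ = ½  [¬½ ∨ ½]
In Łukasiewicz three-valued logic Ł3: R ∧ S = 1 ∧ 1 = 1
R ∨ Q = 1 ∨ ½ = 1
(R ∧ S) → (R ∨ Q) = 1 → 1 = 1
((R ∧ S) → (R ∨ Q)) ∧ Q = 1 ∧ ½ = ½
(((R ∧ S) → (R ∨ Q)) ∧ Q) → Q = ½ → ½ = 1  [min(1, 1−½+½)]
They differ because K3 and Łukasiewicz three-valued logic Ł3 treat ½ differently under implication.

½; 1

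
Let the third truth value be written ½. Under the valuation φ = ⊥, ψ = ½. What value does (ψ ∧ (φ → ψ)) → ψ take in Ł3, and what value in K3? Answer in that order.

⊤; ½

In Ł3: φ → ψ = ⊥ → ½ = ⊤  [min(1, 1−0+½)]
ψ ∧ (φ → ψ) = ½ ∧ ⊤ = ½
(ψ ∧ (φ → ψ)) → ψ = ½ → ½ = ⊤
In K3: φ → ψ = ⊥ → ½ = ⊤  [¬⊥ ∨ ½]
ψ ∧ (φ → ψ) = ½ ∧ ⊤ = ½
(ψ ∧ (φ → ψ)) → ψ = ½ → ½ = ½
They differ because Ł3 and K3 treat ½ differently under implication.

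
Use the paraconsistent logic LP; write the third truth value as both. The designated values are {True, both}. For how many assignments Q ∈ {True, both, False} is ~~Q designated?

2

Q=True: True ✓
Q=both: both ✓
Q=False: False ·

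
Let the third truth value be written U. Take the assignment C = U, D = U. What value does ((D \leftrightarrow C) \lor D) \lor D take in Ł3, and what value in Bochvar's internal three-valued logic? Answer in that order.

True; U

In Ł3: D \leftrightarrow C = U \leftrightarrow U = True  [1 − |½−½|]
(D \leftrightarrow C) \lor D = True \lor U = True
((D \leftrightarrow C) \lor D) \lor D = True \lor U = True
In Bochvar's internal three-valued logic: D \leftrightarrow C = U \leftrightarrow U = U
(D \leftrightarrow C) \lor D = U \lor U = U
((D \leftrightarrow C) \lor D) \lor D = U \lor U = U
They differ because Ł3 and Bochvar's internal three-valued logic treat U differently under the binary connectives.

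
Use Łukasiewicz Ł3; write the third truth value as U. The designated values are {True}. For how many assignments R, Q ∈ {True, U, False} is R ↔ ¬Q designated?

3

Designated under: (R=True, Q=False); (R=U, Q=U); (R=False, Q=True).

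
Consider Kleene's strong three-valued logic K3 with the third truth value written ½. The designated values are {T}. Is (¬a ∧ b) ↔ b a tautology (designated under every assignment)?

No

Countermodel: a=T, b=T gives F, which is not designated.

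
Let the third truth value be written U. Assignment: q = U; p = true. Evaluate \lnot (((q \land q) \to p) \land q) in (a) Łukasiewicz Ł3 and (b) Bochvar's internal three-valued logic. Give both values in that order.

U; U

In Łukasiewicz Ł3: q \land q = U \land U = U
(q \land q) \to p = U \to true = true
((q \land q) \to p) \land q = true \land U = U
\lnot (((q \land q) \to p) \land q) = \lnot U = U
In Bochvar's internal three-valued logic: q \land q = U \land U = U
(q \land q) \to p = U \to true = U  [any arg is the third value ⇒ result is the third value]
((q \land q) \to p) \land q = U \land U = U
\lnot (((q \land q) \to p) \land q) = \lnot U = U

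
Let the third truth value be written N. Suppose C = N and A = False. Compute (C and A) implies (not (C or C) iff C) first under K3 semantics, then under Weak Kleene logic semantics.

True; N

In K3: C and A = N and False = False
C or C = N or N = N
not (C or C) = not N = N
not (C or C) iff C = N iff N = N
(C and A) implies (not (C or C) iff C) = False implies N = True
In Weak Kleene logic: C and A = N and False = N
C or C = N or N = N
not (C or C) = not N = N
not (C or C) iff C = N iff N = N
(C and A) implies (not (C or C) iff C) = N implies N = N  [any arg is the third value ⇒ result is the third value]
They differ because K3 and Weak Kleene logic treat N differently under the binary connectives.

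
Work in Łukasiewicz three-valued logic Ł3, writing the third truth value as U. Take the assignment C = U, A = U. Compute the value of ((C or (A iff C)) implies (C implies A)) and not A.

U

A iff C = U iff U = true  [1 − |½−½|]
C or (A iff C) = U or true = true
C implies A = U implies U = true
(C or (A iff C)) implies (C implies A) = true implies true = true
not A = not U = U
((C or (A iff C)) implies (C implies A)) and not A = true and U = U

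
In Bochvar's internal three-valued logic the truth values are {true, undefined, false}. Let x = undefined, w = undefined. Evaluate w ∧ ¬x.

¬x = ¬undefined = undefined
w ∧ ¬x = undefined ∧ undefined = undefined

undefined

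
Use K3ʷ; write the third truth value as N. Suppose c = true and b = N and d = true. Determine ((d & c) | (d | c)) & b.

N

d & c = true & true = true
d | c = true | true = true
(d & c) | (d | c) = true | true = true
((d & c) | (d | c)) & b = true & N = N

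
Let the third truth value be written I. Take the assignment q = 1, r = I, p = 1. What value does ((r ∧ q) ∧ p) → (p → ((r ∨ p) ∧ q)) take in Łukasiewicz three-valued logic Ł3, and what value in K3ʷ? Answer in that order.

1; I

In Łukasiewicz three-valued logic Ł3: r ∧ q = I ∧ 1 = I
(r ∧ q) ∧ p = I ∧ 1 = I
r ∨ p = I ∨ 1 = 1
(r ∨ p) ∧ q = 1 ∧ 1 = 1
p → ((r ∨ p) ∧ q) = 1 → 1 = 1
((r ∧ q) ∧ p) → (p → ((r ∨ p) ∧ q)) = I → 1 = 1  [min(1, 1−½+1)]
In K3ʷ: r ∧ q = I ∧ 1 = I
(r ∧ q) ∧ p = I ∧ 1 = I
r ∨ p = I ∨ 1 = I
(r ∨ p) ∧ q = I ∧ 1 = I
p → ((r ∨ p) ∧ q) = 1 → I = I
((r ∧ q) ∧ p) → (p → ((r ∨ p) ∧ q)) = I → I = I
They differ because Łukasiewicz three-valued logic Ł3 and K3ʷ treat I differently under the binary connectives.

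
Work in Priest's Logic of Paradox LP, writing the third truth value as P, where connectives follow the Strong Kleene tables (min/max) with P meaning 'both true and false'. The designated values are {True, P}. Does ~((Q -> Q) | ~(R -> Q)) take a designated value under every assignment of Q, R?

No

Countermodel: Q=True, R=True gives False, which is not designated.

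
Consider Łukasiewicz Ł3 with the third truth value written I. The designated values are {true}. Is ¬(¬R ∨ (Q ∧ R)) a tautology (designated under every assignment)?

No

Countermodel: R=true, Q=true gives false, which is not designated.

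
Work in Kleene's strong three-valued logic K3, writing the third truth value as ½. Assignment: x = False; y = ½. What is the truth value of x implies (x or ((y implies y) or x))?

True

y implies y = ½ implies ½ = ½  [not ½ or ½]
(y implies y) or x = ½ or False = ½
x or ((y implies y) or x) = False or ½ = ½
x implies (x or ((y implies y) or x)) = False implies ½ = True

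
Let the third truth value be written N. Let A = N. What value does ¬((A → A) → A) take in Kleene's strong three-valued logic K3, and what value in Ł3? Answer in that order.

In Kleene's strong three-valued logic K3: A → A = N → N = N  [¬N ∨ N]
(A → A) → A = N → N = N
¬((A → A) → A) = ¬N = N
In Ł3: A → A = N → N = ⊤  [min(1, 1−½+½)]
(A → A) → A = ⊤ → N = N
¬((A → A) → A) = ¬N = N

N; N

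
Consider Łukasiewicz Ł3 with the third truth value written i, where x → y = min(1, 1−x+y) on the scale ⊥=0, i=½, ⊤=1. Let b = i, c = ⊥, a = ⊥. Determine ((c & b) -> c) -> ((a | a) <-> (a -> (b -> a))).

c & b = ⊥ & i = ⊥
(c & b) -> c = ⊥ -> ⊥ = ⊤
a | a = ⊥ | ⊥ = ⊥
b -> a = i -> ⊥ = i  [min(1, 1−½+0)]
a -> (b -> a) = ⊥ -> i = ⊤
(a | a) <-> (a -> (b -> a)) = ⊥ <-> ⊤ = ⊥
((c & b) -> c) -> ((a | a) <-> (a -> (b -> a))) = ⊤ -> ⊥ = ⊥

⊥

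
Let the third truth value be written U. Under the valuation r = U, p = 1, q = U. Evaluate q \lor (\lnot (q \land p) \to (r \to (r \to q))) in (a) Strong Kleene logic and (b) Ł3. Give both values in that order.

In Strong Kleene logic: q \land p = U \land 1 = U
\lnot (q \land p) = \lnot U = U
r \to q = U \to U = U  [\lnot U \lor U]
r \to (r \to q) = U \to U = U
\lnot (q \land p) \to (r \to (r \to q)) = U \to U = U
q \lor (\lnot (q \land p) \to (r \to (r \to q))) = U \lor U = U
In Ł3: q \land p = U \land 1 = U
\lnot (q \land p) = \lnot U = U
r \to q = U \to U = 1  [min(1, 1−½+½)]
r \to (r \to q) = U \to 1 = 1
\lnot (q \land p) \to (r \to (r \to q)) = U \to 1 = 1
q \lor (\lnot (q \land p) \to (r \to (r \to q))) = U \lor 1 = 1
They differ because Strong Kleene logic and Ł3 treat U differently under implication.

U; 1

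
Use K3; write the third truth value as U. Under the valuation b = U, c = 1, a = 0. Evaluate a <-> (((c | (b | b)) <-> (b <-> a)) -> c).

b | b = U | U = U
c | (b | b) = 1 | U = 1
b <-> a = U <-> 0 = U
(c | (b | b)) <-> (b <-> a) = 1 <-> U = U
((c | (b | b)) <-> (b <-> a)) -> c = U -> 1 = 1
a <-> (((c | (b | b)) <-> (b <-> a)) -> c) = 0 <-> 1 = 0

0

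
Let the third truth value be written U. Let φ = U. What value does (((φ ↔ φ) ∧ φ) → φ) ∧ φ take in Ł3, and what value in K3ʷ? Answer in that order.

In Ł3: φ ↔ φ = U ↔ U = ⊤
(φ ↔ φ) ∧ φ = ⊤ ∧ U = U
((φ ↔ φ) ∧ φ) → φ = U → U = ⊤
(((φ ↔ φ) ∧ φ) → φ) ∧ φ = ⊤ ∧ U = U
In K3ʷ: φ ↔ φ = U ↔ U = U
(φ ↔ φ) ∧ φ = U ∧ U = U
((φ ↔ φ) ∧ φ) → φ = U → U = U  [any arg is the third value ⇒ result is the third value]
(((φ ↔ φ) ∧ φ) → φ) ∧ φ = U ∧ U = U

U; U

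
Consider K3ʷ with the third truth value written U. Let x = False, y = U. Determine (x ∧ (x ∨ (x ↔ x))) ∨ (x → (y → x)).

U

x ↔ x = False ↔ False = True
x ∨ (x ↔ x) = False ∨ True = True
x ∧ (x ∨ (x ↔ x)) = False ∧ True = False
y → x = U → False = U  [any arg is the third value ⇒ result is the third value]
x → (y → x) = False → U = U
(x ∧ (x ∨ (x ↔ x))) ∨ (x → (y → x)) = False ∨ U = U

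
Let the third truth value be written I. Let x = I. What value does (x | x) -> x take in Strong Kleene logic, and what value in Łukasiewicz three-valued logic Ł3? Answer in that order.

In Strong Kleene logic: x | x = I | I = I
(x | x) -> x = I -> I = I
In Łukasiewicz three-valued logic Ł3: x | x = I | I = I
(x | x) -> x = I -> I = 1  [min(1, 1−½+½)]
They differ because Strong Kleene logic and Łukasiewicz three-valued logic Ł3 treat I differently under implication.

I; 1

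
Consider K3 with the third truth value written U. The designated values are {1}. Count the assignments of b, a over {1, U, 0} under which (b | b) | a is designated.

Of the 9 assignments, 5 give a value in {1}.

5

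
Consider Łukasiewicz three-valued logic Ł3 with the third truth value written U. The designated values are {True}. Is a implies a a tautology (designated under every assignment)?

Every assignment of a over {True, U, False} gives a value in {True}.
In particular, with a=U: a implies a = True.

Yes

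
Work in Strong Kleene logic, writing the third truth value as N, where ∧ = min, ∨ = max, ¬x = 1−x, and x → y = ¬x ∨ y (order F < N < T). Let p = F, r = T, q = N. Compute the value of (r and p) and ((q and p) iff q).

F

r and p = T and F = F
q and p = N and F = F
(q and p) iff q = F iff N = N
(r and p) and ((q and p) iff q) = F and N = F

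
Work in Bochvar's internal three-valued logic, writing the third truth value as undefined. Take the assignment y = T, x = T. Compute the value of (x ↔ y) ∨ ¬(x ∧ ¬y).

x ↔ y = T ↔ T = T
¬y = ¬T = F
x ∧ ¬y = T ∧ F = F
¬(x ∧ ¬y) = ¬F = T
(x ↔ y) ∨ ¬(x ∧ ¬y) = T ∨ T = T

T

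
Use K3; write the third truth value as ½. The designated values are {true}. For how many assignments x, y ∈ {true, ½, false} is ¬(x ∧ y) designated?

5

Of the 9 assignments, 5 give a value in {true}.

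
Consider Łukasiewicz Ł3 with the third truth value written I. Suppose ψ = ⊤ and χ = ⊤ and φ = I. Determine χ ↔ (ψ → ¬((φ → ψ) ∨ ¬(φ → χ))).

φ → ψ = I → ⊤ = ⊤  [min(1, 1−½+1)]
φ → χ = I → ⊤ = ⊤
¬(φ → χ) = ¬⊤ = ⊥
(φ → ψ) ∨ ¬(φ → χ) = ⊤ ∨ ⊥ = ⊤
¬((φ → ψ) ∨ ¬(φ → χ)) = ¬⊤ = ⊥
ψ → ¬((φ → ψ) ∨ ¬(φ → χ)) = ⊤ → ⊥ = ⊥
χ ↔ (ψ → ¬((φ → ψ) ∨ ¬(φ → χ))) = ⊤ ↔ ⊥ = ⊥

⊥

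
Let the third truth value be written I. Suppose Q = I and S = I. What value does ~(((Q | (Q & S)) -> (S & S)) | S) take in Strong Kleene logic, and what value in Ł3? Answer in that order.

I; 0

In Strong Kleene logic: Q & S = I & I = I
Q | (Q & S) = I | I = I
S & S = I & I = I
(Q | (Q & S)) -> (S & S) = I -> I = I  [~I | I]
((Q | (Q & S)) -> (S & S)) | S = I | I = I
~(((Q | (Q & S)) -> (S & S)) | S) = ~I = I
In Ł3: Q & S = I & I = I
Q | (Q & S) = I | I = I
S & S = I & I = I
(Q | (Q & S)) -> (S & S) = I -> I = 1  [min(1, 1−½+½)]
((Q | (Q & S)) -> (S & S)) | S = 1 | I = 1
~(((Q | (Q & S)) -> (S & S)) | S) = ~1 = 0
They differ because Strong Kleene logic and Ł3 treat I differently under implication.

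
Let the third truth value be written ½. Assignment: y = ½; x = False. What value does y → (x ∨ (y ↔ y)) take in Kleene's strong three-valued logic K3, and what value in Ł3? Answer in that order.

½; True

In Kleene's strong three-valued logic K3: y ↔ y = ½ ↔ ½ = ½
x ∨ (y ↔ y) = False ∨ ½ = ½
y → (x ∨ (y ↔ y)) = ½ → ½ = ½  [¬½ ∨ ½]
In Ł3: y ↔ y = ½ ↔ ½ = True
x ∨ (y ↔ y) = False ∨ True = True
y → (x ∨ (y ↔ y)) = ½ → True = True
They differ because Kleene's strong three-valued logic K3 and Ł3 treat ½ differently under implication.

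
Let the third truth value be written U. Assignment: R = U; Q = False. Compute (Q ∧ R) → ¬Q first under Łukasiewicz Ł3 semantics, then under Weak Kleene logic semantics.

In Łukasiewicz Ł3: Q ∧ R = False ∧ U = False
¬Q = ¬False = True
(Q ∧ R) → ¬Q = False → True = True
In Weak Kleene logic: Q ∧ R = False ∧ U = U
¬Q = ¬False = True
(Q ∧ R) → ¬Q = U → True = U  [any arg is the third value ⇒ result is the third value]
They differ because Łukasiewicz Ł3 and Weak Kleene logic treat U differently under the binary connectives.

True; U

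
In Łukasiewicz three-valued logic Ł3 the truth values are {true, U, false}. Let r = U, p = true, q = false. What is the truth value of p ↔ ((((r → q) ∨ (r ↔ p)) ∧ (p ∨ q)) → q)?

U

r → q = U → false = U  [min(1, 1−½+0)]
r ↔ p = U ↔ true = U
(r → q) ∨ (r ↔ p) = U ∨ U = U
p ∨ q = true ∨ false = true
((r → q) ∨ (r ↔ p)) ∧ (p ∨ q) = U ∧ true = U
(((r → q) ∨ (r ↔ p)) ∧ (p ∨ q)) → q = U → false = U
p ↔ ((((r → q) ∨ (r ↔ p)) ∧ (p ∨ q)) → q) = true ↔ U = U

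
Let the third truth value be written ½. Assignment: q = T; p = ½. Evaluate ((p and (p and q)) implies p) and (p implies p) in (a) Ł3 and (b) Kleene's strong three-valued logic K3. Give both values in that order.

T; ½

In Ł3: p and q = ½ and T = ½
p and (p and q) = ½ and ½ = ½
(p and (p and q)) implies p = ½ implies ½ = T  [min(1, 1−½+½)]
p implies p = ½ implies ½ = T
((p and (p and q)) implies p) and (p implies p) = T and T = T
In Kleene's strong three-valued logic K3: p and q = ½ and T = ½
p and (p and q) = ½ and ½ = ½
(p and (p and q)) implies p = ½ implies ½ = ½  [not ½ or ½]
p implies p = ½ implies ½ = ½
((p and (p and q)) implies p) and (p implies p) = ½ and ½ = ½
They differ because Ł3 and Kleene's strong three-valued logic K3 treat ½ differently under implication.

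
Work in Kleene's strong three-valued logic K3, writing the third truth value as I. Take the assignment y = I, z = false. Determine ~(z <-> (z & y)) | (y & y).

I

z & y = false & I = false
z <-> (z & y) = false <-> false = true
~(z <-> (z & y)) = ~true = false
y & y = I & I = I
~(z <-> (z & y)) | (y & y) = false | I = I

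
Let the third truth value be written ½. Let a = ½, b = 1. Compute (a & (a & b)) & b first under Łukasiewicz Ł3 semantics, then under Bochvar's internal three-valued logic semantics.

½; ½

In Łukasiewicz Ł3: a & b = ½ & 1 = ½
a & (a & b) = ½ & ½ = ½
(a & (a & b)) & b = ½ & 1 = ½
In Bochvar's internal three-valued logic: a & b = ½ & 1 = ½
a & (a & b) = ½ & ½ = ½
(a & (a & b)) & b = ½ & 1 = ½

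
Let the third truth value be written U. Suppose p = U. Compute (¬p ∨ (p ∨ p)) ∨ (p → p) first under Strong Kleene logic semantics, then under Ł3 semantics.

In Strong Kleene logic: ¬p = ¬U = U
p ∨ p = U ∨ U = U
¬p ∨ (p ∨ p) = U ∨ U = U
p → p = U → U = U
(¬p ∨ (p ∨ p)) ∨ (p → p) = U ∨ U = U
In Ł3: ¬p = ¬U = U
p ∨ p = U ∨ U = U
¬p ∨ (p ∨ p) = U ∨ U = U
p → p = U → U = True  [min(1, 1−½+½)]
(¬p ∨ (p ∨ p)) ∨ (p → p) = U ∨ True = True
They differ because Strong Kleene logic and Ł3 treat U differently under implication.

U; True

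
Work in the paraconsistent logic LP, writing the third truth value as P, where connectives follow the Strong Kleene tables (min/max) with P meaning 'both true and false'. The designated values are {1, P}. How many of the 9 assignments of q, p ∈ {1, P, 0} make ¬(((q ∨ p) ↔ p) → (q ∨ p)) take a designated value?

4

Designated under: (q=P, p=P); (q=P, p=0); (q=0, p=P); (q=0, p=0).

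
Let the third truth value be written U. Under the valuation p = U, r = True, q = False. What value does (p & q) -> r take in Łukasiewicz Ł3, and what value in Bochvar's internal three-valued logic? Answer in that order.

True; U

In Łukasiewicz Ł3: p & q = U & False = False
(p & q) -> r = False -> True = True
In Bochvar's internal three-valued logic: p & q = U & False = U
(p & q) -> r = U -> True = U  [any arg is the third value ⇒ result is the third value]
They differ because Łukasiewicz Ł3 and Bochvar's internal three-valued logic treat U differently under the binary connectives.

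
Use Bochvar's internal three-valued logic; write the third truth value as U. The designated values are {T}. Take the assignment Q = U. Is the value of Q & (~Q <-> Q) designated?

~Q = ~U = U
~Q <-> Q = U <-> U = U
Q & (~Q <-> Q) = U & U = U
U ∉ {T}.

No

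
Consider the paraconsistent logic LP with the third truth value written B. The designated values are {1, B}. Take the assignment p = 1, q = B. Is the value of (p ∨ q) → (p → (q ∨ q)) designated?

p ∨ q = 1 ∨ B = 1
q ∨ q = B ∨ B = B
p → (q ∨ q) = 1 → B = B  [¬1 ∨ B]
(p ∨ q) → (p → (q ∨ q)) = 1 → B = B
B ∈ {1, B}.

Yes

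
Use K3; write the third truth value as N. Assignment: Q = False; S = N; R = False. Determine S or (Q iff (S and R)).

S and R = N and False = False
Q iff (S and R) = False iff False = True
S or (Q iff (S and R)) = N or True = True

True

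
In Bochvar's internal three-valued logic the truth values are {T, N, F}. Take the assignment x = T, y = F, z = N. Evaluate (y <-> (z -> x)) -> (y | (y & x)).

z -> x = N -> T = N
y <-> (z -> x) = F <-> N = N
y & x = F & T = F
y | (y & x) = F | F = F
(y <-> (z -> x)) -> (y | (y & x)) = N -> F = N

N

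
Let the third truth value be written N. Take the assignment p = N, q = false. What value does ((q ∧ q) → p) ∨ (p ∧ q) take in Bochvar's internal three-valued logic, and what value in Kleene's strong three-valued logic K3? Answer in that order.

N; true

In Bochvar's internal three-valued logic: q ∧ q = false ∧ false = false
(q ∧ q) → p = false → N = N
p ∧ q = N ∧ false = N
((q ∧ q) → p) ∨ (p ∧ q) = N ∨ N = N
In Kleene's strong three-valued logic K3: q ∧ q = false ∧ false = false
(q ∧ q) → p = false → N = true
p ∧ q = N ∧ false = false
((q ∧ q) → p) ∨ (p ∧ q) = true ∨ false = true
They differ because Bochvar's internal three-valued logic and Kleene's strong three-valued logic K3 treat N differently under the binary connectives.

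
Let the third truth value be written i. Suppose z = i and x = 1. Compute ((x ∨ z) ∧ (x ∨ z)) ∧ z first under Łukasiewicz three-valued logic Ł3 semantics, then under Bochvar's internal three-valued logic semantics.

In Łukasiewicz three-valued logic Ł3: x ∨ z = 1 ∨ i = 1
x ∨ z = 1 ∨ i = 1
(x ∨ z) ∧ (x ∨ z) = 1 ∧ 1 = 1
((x ∨ z) ∧ (x ∨ z)) ∧ z = 1 ∧ i = i
In Bochvar's internal three-valued logic: x ∨ z = 1 ∨ i = i
x ∨ z = 1 ∨ i = i
(x ∨ z) ∧ (x ∨ z) = i ∧ i = i
((x ∨ z) ∧ (x ∨ z)) ∧ z = i ∧ i = i

i; i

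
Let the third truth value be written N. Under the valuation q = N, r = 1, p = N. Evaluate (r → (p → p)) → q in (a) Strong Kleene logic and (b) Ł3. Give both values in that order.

N; N

In Strong Kleene logic: p → p = N → N = N  [¬N ∨ N]
r → (p → p) = 1 → N = N
(r → (p → p)) → q = N → N = N
In Ł3: p → p = N → N = 1  [min(1, 1−½+½)]
r → (p → p) = 1 → 1 = 1
(r → (p → p)) → q = 1 → N = N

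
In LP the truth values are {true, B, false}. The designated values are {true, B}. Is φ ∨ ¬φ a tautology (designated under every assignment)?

Yes

Every assignment of φ over {true, B, false} gives a value in {true, B}.
In particular, with φ=B: φ ∨ ¬φ = B.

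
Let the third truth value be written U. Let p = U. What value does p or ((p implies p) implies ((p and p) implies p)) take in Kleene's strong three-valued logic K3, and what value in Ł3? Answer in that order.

In Kleene's strong three-valued logic K3: p implies p = U implies U = U  [not U or U]
p and p = U and U = U
(p and p) implies p = U implies U = U
(p implies p) implies ((p and p) implies p) = U implies U = U
p or ((p implies p) implies ((p and p) implies p)) = U or U = U
In Ł3: p implies p = U implies U = True  [min(1, 1−½+½)]
p and p = U and U = U
(p and p) implies p = U implies U = True
(p implies p) implies ((p and p) implies p) = True implies True = True
p or ((p implies p) implies ((p and p) implies p)) = U or True = True
They differ because Kleene's strong three-valued logic K3 and Ł3 treat U differently under implication.

U; True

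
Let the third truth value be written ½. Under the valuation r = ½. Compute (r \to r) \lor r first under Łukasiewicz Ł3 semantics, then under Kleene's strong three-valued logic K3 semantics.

true; ½

In Łukasiewicz Ł3: r \to r = ½ \to ½ = true
(r \to r) \lor r = true \lor ½ = true
In Kleene's strong three-valued logic K3: r \to r = ½ \to ½ = ½  [\lnot ½ \lor ½]
(r \to r) \lor r = ½ \lor ½ = ½
They differ because Łukasiewicz Ł3 and Kleene's strong three-valued logic K3 treat ½ differently under implication.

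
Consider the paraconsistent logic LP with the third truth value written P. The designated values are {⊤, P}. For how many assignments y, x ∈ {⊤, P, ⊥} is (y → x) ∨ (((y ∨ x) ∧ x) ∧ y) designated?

Of the 9 assignments, 8 give a value in {⊤, P}.

8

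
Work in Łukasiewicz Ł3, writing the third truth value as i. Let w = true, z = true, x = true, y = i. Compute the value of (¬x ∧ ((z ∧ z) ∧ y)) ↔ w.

false

¬x = ¬true = false
z ∧ z = true ∧ true = true
(z ∧ z) ∧ y = true ∧ i = i
¬x ∧ ((z ∧ z) ∧ y) = false ∧ i = false
(¬x ∧ ((z ∧ z) ∧ y)) ↔ w = false ↔ true = false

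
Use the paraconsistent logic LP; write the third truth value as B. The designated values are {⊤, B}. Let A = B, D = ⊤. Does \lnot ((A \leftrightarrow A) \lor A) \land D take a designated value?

Yes

A \leftrightarrow A = B \leftrightarrow B = B
(A \leftrightarrow A) \lor A = B \lor B = B
\lnot ((A \leftrightarrow A) \lor A) = \lnot B = B
\lnot ((A \leftrightarrow A) \lor A) \land D = B \land ⊤ = B
B ∈ {⊤, B}.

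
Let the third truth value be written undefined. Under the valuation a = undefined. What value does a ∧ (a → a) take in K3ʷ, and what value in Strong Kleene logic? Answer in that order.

undefined; undefined

In K3ʷ: a → a = undefined → undefined = undefined
a ∧ (a → a) = undefined ∧ undefined = undefined
In Strong Kleene logic: a → a = undefined → undefined = undefined
a ∧ (a → a) = undefined ∧ undefined = undefined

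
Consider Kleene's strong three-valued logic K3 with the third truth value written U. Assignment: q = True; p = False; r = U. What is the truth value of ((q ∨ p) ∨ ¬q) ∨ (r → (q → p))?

q ∨ p = True ∨ False = True
¬q = ¬True = False
(q ∨ p) ∨ ¬q = True ∨ False = True
q → p = True → False = False
r → (q → p) = U → False = U
((q ∨ p) ∨ ¬q) ∨ (r → (q → p)) = True ∨ U = True

True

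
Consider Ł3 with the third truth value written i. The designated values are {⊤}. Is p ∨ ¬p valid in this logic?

No

Countermodel: p=i gives i, which is not designated.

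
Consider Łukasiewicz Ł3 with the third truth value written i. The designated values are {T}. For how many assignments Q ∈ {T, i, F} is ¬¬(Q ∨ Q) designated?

Q=T: T ✓
Q=i: i ·
Q=F: F ·

1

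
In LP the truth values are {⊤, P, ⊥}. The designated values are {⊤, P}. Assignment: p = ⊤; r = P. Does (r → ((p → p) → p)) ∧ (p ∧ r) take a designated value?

Yes

p → p = ⊤ → ⊤ = ⊤
(p → p) → p = ⊤ → ⊤ = ⊤
r → ((p → p) → p) = P → ⊤ = ⊤  [¬P ∨ ⊤]
p ∧ r = ⊤ ∧ P = P
(r → ((p → p) → p)) ∧ (p ∧ r) = ⊤ ∧ P = P
P ∈ {⊤, P}.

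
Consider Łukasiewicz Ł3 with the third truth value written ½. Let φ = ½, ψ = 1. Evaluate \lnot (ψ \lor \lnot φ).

0

\lnot φ = \lnot ½ = ½
ψ \lor \lnot φ = 1 \lor ½ = 1
\lnot (ψ \lor \lnot φ) = \lnot 1 = 0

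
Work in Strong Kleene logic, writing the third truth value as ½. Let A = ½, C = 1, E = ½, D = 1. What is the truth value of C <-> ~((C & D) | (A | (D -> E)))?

C & D = 1 & 1 = 1
D -> E = 1 -> ½ = ½  [~1 | ½]
A | (D -> E) = ½ | ½ = ½
(C & D) | (A | (D -> E)) = 1 | ½ = 1
~((C & D) | (A | (D -> E))) = ~1 = 0
C <-> ~((C & D) | (A | (D -> E))) = 1 <-> 0 = 0

0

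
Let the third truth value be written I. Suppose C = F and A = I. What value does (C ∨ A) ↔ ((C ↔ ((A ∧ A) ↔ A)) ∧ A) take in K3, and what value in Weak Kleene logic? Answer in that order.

In K3: C ∨ A = F ∨ I = I
A ∧ A = I ∧ I = I
(A ∧ A) ↔ A = I ↔ I = I
C ↔ ((A ∧ A) ↔ A) = F ↔ I = I
(C ↔ ((A ∧ A) ↔ A)) ∧ A = I ∧ I = I
(C ∨ A) ↔ ((C ↔ ((A ∧ A) ↔ A)) ∧ A) = I ↔ I = I
In Weak Kleene logic: C ∨ A = F ∨ I = I
A ∧ A = I ∧ I = I
(A ∧ A) ↔ A = I ↔ I = I
C ↔ ((A ∧ A) ↔ A) = F ↔ I = I
(C ↔ ((A ∧ A) ↔ A)) ∧ A = I ∧ I = I
(C ∨ A) ↔ ((C ↔ ((A ∧ A) ↔ A)) ∧ A) = I ↔ I = I

I; I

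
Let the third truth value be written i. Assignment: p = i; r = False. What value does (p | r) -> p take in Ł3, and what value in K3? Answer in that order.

In Ł3: p | r = i | False = i
(p | r) -> p = i -> i = True  [min(1, 1−½+½)]
In K3: p | r = i | False = i
(p | r) -> p = i -> i = i  [~i | i]
They differ because Ł3 and K3 treat i differently under implication.

True; i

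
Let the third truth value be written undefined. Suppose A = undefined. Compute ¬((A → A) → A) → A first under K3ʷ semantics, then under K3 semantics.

undefined; undefined

In K3ʷ: A → A = undefined → undefined = undefined
(A → A) → A = undefined → undefined = undefined
¬((A → A) → A) = ¬undefined = undefined
¬((A → A) → A) → A = undefined → undefined = undefined
In K3: A → A = undefined → undefined = undefined  [¬undefined ∨ undefined]
(A → A) → A = undefined → undefined = undefined
¬((A → A) → A) = ¬undefined = undefined
¬((A → A) → A) → A = undefined → undefined = undefined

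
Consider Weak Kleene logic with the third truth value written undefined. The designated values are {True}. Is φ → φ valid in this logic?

Countermodel: φ=undefined gives undefined, which is not designated.

No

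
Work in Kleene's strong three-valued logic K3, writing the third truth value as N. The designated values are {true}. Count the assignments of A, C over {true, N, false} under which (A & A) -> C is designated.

5

Of the 9 assignments, 5 give a value in {true}.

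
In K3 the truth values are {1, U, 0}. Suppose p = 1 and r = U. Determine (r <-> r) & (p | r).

r <-> r = U <-> U = U
p | r = 1 | U = 1
(r <-> r) & (p | r) = U & 1 = U

U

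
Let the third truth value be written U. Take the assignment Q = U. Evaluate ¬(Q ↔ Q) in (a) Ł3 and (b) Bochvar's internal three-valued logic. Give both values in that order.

F; U

In Ł3: Q ↔ Q = U ↔ U = T
¬(Q ↔ Q) = ¬T = F
In Bochvar's internal three-valued logic: Q ↔ Q = U ↔ U = U
¬(Q ↔ Q) = ¬U = U
They differ because Ł3 and Bochvar's internal three-valued logic treat U differently under the binary connectives.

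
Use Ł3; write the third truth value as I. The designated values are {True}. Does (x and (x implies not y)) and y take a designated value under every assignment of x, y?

No

Countermodel: x=True, y=True gives False, which is not designated.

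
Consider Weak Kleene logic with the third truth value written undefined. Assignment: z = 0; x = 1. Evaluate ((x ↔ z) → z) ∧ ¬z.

1

x ↔ z = 1 ↔ 0 = 0
(x ↔ z) → z = 0 → 0 = 1
¬z = ¬0 = 1
((x ↔ z) → z) ∧ ¬z = 1 ∧ 1 = 1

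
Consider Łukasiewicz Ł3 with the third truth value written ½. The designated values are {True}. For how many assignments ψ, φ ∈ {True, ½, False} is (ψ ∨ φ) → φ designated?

6

Of the 9 assignments, 6 give a value in {True}.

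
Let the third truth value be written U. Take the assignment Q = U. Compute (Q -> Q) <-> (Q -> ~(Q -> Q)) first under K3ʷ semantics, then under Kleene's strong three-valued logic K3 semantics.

U; U

In K3ʷ: Q -> Q = U -> U = U  [any arg is the third value ⇒ result is the third value]
Q -> Q = U -> U = U
~(Q -> Q) = ~U = U
Q -> ~(Q -> Q) = U -> U = U
(Q -> Q) <-> (Q -> ~(Q -> Q)) = U <-> U = U
In Kleene's strong three-valued logic K3: Q -> Q = U -> U = U  [~U | U]
Q -> Q = U -> U = U
~(Q -> Q) = ~U = U
Q -> ~(Q -> Q) = U -> U = U
(Q -> Q) <-> (Q -> ~(Q -> Q)) = U <-> U = U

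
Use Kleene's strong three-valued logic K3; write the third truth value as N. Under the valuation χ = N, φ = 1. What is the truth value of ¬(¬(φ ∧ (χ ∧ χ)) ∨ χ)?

N

χ ∧ χ = N ∧ N = N
φ ∧ (χ ∧ χ) = 1 ∧ N = N
¬(φ ∧ (χ ∧ χ)) = ¬N = N
¬(φ ∧ (χ ∧ χ)) ∨ χ = N ∨ N = N
¬(¬(φ ∧ (χ ∧ χ)) ∨ χ) = ¬N = N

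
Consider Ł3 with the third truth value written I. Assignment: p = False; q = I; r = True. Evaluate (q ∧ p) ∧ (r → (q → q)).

False

q ∧ p = I ∧ False = False
q → q = I → I = True
r → (q → q) = True → True = True
(q ∧ p) ∧ (r → (q → q)) = False ∧ True = False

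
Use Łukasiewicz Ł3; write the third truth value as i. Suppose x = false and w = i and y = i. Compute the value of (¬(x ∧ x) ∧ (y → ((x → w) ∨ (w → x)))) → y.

x ∧ x = false ∧ false = false
¬(x ∧ x) = ¬false = true
x → w = false → i = true
w → x = i → false = i
(x → w) ∨ (w → x) = true ∨ i = true
y → ((x → w) ∨ (w → x)) = i → true = true
¬(x ∧ x) ∧ (y → ((x → w) ∨ (w → x))) = true ∧ true = true
(¬(x ∧ x) ∧ (y → ((x → w) ∨ (w → x)))) → y = true → i = i

i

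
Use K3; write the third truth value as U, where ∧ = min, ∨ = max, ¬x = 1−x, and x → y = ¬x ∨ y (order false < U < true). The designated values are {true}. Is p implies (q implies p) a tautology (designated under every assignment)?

No

Countermodel: p=U, q=true gives U, which is not designated.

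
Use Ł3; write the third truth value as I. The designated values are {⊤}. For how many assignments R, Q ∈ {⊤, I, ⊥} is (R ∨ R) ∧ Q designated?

1

Designated under: (R=⊤, Q=⊤).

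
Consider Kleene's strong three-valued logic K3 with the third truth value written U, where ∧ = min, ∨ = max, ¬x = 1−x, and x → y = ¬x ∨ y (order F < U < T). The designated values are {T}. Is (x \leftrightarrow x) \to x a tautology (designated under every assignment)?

No

Countermodel: x=U gives U, which is not designated.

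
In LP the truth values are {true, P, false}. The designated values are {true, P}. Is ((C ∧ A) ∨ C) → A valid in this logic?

Countermodel: C=true, A=false gives false, which is not designated.

No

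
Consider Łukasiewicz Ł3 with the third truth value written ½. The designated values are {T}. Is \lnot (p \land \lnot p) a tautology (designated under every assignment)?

Countermodel: p=½ gives ½, which is not designated.

No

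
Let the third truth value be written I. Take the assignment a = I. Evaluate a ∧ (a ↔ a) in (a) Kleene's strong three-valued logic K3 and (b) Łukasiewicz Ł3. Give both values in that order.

I; I

In Kleene's strong three-valued logic K3: a ↔ a = I ↔ I = I
a ∧ (a ↔ a) = I ∧ I = I
In Łukasiewicz Ł3: a ↔ a = I ↔ I = True  [1 − |½−½|]
a ∧ (a ↔ a) = I ∧ True = I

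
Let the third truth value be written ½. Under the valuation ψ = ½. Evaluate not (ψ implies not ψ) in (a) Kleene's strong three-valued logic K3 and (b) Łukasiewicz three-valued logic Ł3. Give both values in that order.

½; False

In Kleene's strong three-valued logic K3: not ψ = not ½ = ½
ψ implies not ψ = ½ implies ½ = ½  [not ½ or ½]
not (ψ implies not ψ) = not ½ = ½
In Łukasiewicz three-valued logic Ł3: not ψ = not ½ = ½
ψ implies not ψ = ½ implies ½ = True
not (ψ implies not ψ) = not True = False
They differ because Kleene's strong three-valued logic K3 and Łukasiewicz three-valued logic Ł3 treat ½ differently under implication.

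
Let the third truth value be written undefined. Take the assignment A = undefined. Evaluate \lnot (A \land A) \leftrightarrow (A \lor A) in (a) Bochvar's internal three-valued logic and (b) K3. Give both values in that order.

undefined; undefined

In Bochvar's internal three-valued logic: A \land A = undefined \land undefined = undefined
\lnot (A \land A) = \lnot undefined = undefined
A \lor A = undefined \lor undefined = undefined
\lnot (A \land A) \leftrightarrow (A \lor A) = undefined \leftrightarrow undefined = undefined
In K3: A \land A = undefined \land undefined = undefined
\lnot (A \land A) = \lnot undefined = undefined
A \lor A = undefined \lor undefined = undefined
\lnot (A \land A) \leftrightarrow (A \lor A) = undefined \leftrightarrow undefined = undefined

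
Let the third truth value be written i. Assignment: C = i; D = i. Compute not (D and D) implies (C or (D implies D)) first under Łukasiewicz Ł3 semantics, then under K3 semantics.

1; i

In Łukasiewicz Ł3: D and D = i and i = i
not (D and D) = not i = i
D implies D = i implies i = 1  [min(1, 1−½+½)]
C or (D implies D) = i or 1 = 1
not (D and D) implies (C or (D implies D)) = i implies 1 = 1
In K3: D and D = i and i = i
not (D and D) = not i = i
D implies D = i implies i = i  [not i or i]
C or (D implies D) = i or i = i
not (D and D) implies (C or (D implies D)) = i implies i = i
They differ because Łukasiewicz Ł3 and K3 treat i differently under implication.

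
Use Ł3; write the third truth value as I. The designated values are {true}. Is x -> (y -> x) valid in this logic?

Yes

Every assignment of x, y over {true, I, false} gives a value in {true}.
In particular, with x=I, y=I: x -> (y -> x) = true.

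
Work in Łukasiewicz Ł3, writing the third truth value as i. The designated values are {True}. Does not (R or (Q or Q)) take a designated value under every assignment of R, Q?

No

Countermodel: R=True, Q=True gives False, which is not designated.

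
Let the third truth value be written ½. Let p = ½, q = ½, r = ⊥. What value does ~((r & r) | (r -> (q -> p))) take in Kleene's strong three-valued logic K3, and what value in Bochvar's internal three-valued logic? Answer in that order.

In Kleene's strong three-valued logic K3: r & r = ⊥ & ⊥ = ⊥
q -> p = ½ -> ½ = ½
r -> (q -> p) = ⊥ -> ½ = ⊤
(r & r) | (r -> (q -> p)) = ⊥ | ⊤ = ⊤
~((r & r) | (r -> (q -> p))) = ~⊤ = ⊥
In Bochvar's internal three-valued logic: r & r = ⊥ & ⊥ = ⊥
q -> p = ½ -> ½ = ½  [any arg is the third value ⇒ result is the third value]
r -> (q -> p) = ⊥ -> ½ = ½
(r & r) | (r -> (q -> p)) = ⊥ | ½ = ½
~((r & r) | (r -> (q -> p))) = ~½ = ½
They differ because Kleene's strong three-valued logic K3 and Bochvar's internal three-valued logic treat ½ differently under the binary connectives.

⊥; ½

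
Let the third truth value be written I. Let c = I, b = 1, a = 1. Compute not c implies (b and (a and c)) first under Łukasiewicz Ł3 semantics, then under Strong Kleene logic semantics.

In Łukasiewicz Ł3: not c = not I = I
a and c = 1 and I = I
b and (a and c) = 1 and I = I
not c implies (b and (a and c)) = I implies I = 1
In Strong Kleene logic: not c = not I = I
a and c = 1 and I = I
b and (a and c) = 1 and I = I
not c implies (b and (a and c)) = I implies I = I  [not I or I]
They differ because Łukasiewicz Ł3 and Strong Kleene logic treat I differently under implication.

1; I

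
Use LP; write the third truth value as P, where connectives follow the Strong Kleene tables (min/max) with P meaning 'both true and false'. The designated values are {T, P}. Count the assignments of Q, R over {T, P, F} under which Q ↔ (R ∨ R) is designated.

7

Of the 9 assignments, 7 give a value in {T, P}.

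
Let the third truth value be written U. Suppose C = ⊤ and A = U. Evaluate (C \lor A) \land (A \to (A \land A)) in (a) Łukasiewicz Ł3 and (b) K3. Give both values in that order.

⊤; U

In Łukasiewicz Ł3: C \lor A = ⊤ \lor U = ⊤
A \land A = U \land U = U
A \to (A \land A) = U \to U = ⊤  [min(1, 1−½+½)]
(C \lor A) \land (A \to (A \land A)) = ⊤ \land ⊤ = ⊤
In K3: C \lor A = ⊤ \lor U = ⊤
A \land A = U \land U = U
A \to (A \land A) = U \to U = U  [\lnot U \lor U]
(C \lor A) \land (A \to (A \land A)) = ⊤ \land U = U
They differ because Łukasiewicz Ł3 and K3 treat U differently under implication.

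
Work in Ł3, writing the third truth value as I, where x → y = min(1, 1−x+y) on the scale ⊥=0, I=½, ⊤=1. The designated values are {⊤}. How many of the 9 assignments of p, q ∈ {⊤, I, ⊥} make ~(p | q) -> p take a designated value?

7

Of the 9 assignments, 7 give a value in {⊤}.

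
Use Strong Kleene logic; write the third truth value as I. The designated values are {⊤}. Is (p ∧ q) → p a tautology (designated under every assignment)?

No

Countermodel: p=I, q=⊤ gives I, which is not designated.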